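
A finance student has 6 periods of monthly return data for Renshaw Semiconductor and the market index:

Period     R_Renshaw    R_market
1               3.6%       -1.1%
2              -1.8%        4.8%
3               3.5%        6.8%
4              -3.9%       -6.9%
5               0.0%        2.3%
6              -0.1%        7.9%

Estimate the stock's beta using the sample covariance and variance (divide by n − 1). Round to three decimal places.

Mean R_i = (3.6 − 1.8 + 3.5 − 3.9 + 0.0 − 0.1) / 6 = 0.2167%
Mean R_m = (-1.1 + 4.8 + 6.8 − 6.9 + 2.3 + 7.9) / 6 = 2.3000%
Σ(R_i − R̄_i)(R_m − R̄_m) = 34.3300  ⇒  Cov = 34.3300 / 5 = 6.8660
Σ(R_m − R̄_m)² = 154.0600  ⇒  Var(R_m) = 154.0600 / 5 = 30.8120
β = Cov / Var(R_m) = 6.8660 / 30.8120 = 0.2228

0.223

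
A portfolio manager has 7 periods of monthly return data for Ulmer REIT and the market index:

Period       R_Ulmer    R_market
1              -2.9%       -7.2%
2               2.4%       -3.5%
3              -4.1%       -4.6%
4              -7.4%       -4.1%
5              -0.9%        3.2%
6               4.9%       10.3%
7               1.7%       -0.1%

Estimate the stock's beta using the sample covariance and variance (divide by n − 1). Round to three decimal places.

0.486

Mean R_i = (-2.9 + 2.4 − 4.1 − 7.4 − 0.9 + 4.9 + 1.7) / 7 = -0.9000%
Mean R_m = (-7.2 − 3.5 − 4.6 − 4.1 + 3.2 + 10.3 − 0.1) / 7 = -0.8571%
Σ(R_i − R̄_i)(R_m − R̄_m) = 103.7000  ⇒  Cov = 103.7000 / 6 = 17.2833
Σ(R_m − R̄_m)² = 213.2571  ⇒  Var(R_m) = 213.2571 / 6 = 35.5429
β = Cov / Var(R_m) = 17.2833 / 35.5429 = 0.4863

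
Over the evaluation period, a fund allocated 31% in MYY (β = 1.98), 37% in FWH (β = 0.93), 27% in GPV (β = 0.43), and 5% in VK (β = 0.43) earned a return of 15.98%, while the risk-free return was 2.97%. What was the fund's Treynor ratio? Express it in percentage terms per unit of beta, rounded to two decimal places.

β_P = 0.31×1.98 + 0.37×0.93 + 0.27×0.43 + 0.05×0.43 = 1.0955
Treynor = (R_P − R_f) / β_P = (15.98% − 2.97%) / 1.0955 = 13.01% / 1.0955 = 11.88%

11.88%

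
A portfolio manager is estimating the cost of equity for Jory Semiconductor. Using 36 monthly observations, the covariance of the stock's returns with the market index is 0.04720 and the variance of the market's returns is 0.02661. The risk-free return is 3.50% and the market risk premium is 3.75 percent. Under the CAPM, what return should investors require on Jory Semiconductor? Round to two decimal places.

β = Cov(R_i, R_m) / Var(R_m) = 0.04720 / 0.02661 = 1.7738
E(R) = R_f + β × MRP = 3.50% + 1.7738 × 3.75% = 10.15%

10.15%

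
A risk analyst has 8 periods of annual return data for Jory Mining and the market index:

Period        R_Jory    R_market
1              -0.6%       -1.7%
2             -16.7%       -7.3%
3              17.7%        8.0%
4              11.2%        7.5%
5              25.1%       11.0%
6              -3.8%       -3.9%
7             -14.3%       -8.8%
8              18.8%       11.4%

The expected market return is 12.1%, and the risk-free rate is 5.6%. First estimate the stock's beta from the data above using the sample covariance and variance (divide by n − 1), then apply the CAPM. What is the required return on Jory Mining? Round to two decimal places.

17.66%

Mean R_i = (-0.6 − 16.7 + 17.7 + 11.2 + 25.1 − 3.8 − 14.3 + 18.8) / 8 = 4.6750%
Mean R_m = (-1.7 − 7.3 + 8.0 + 7.5 + 11.0 − 3.9 − 8.8 + 11.4) / 8 = 2.0250%
Σ(R_i − R̄_i)(R_m − R̄_m) = 903.8750  ⇒  Cov = 903.8750 / 7 = 129.1250
Σ(R_m − R̄_m)² = 487.2350  ⇒  Var(R_m) = 487.2350 / 7 = 69.6050
β = Cov / Var(R_m) = 129.1250 / 69.6050 = 1.8551
MRP = 12.1% − 5.6% = 6.50%
E(R) = R_f + β × MRP = 5.6% + 1.8551 × 6.5% = 17.66%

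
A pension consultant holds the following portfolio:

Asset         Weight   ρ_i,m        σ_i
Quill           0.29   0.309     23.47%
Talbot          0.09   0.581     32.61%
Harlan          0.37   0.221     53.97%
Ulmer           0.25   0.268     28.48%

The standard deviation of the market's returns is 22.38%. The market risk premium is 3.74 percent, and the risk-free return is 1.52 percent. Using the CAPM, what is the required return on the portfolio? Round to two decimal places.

3.21%

β_Quill = 0.309 × 23.47% / 22.38% = 0.3240
β_Talbot = 0.581 × 32.61% / 22.38% = 0.8466
β_Harlan = 0.221 × 53.97% / 22.38% = 0.5329
β_Ulmer = 0.268 × 28.48% / 22.38% = 0.3410
β_P = Σ w_i β_i = 0.29×0.3240 + 0.09×0.8466 + 0.37×0.5329 + 0.25×0.3410 = 0.4526
E(R_P) = R_f + β_P × MRP = 1.52% + 0.4526 × 3.74% = 3.21%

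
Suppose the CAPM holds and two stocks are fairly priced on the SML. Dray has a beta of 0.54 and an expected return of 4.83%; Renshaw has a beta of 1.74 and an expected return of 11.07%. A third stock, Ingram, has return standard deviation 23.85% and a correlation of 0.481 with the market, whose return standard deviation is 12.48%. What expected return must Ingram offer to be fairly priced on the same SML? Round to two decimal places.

6.80%

MRP = (11.07% − 4.83%) / (1.74 − 0.54) = 5.2000%
R_f = 4.83% − 0.54 × 5.2000% = 2.0220%
β_Ingram = ρ·σ_i/σ_m = 0.481 × 23.85 / 12.48 = 0.9192
E(R_Ingram) = R_f + β × MRP = 2.0220% + 0.9192 × 5.2000% = 6.80%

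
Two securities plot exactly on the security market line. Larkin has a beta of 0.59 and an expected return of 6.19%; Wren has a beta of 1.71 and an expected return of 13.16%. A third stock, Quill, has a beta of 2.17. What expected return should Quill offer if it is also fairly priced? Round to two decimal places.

MRP (SML slope) = (13.16% − 6.19%) / (1.71 − 0.59) = 6.97% / 1.12 = 6.2232%
R_f (intercept) = 6.19% − 0.59 × 6.2232% = 2.5183%
E(R_Quill) = R_f + β × MRP = 2.5183% + 2.17 × 6.2232% = 16.02%

16.02%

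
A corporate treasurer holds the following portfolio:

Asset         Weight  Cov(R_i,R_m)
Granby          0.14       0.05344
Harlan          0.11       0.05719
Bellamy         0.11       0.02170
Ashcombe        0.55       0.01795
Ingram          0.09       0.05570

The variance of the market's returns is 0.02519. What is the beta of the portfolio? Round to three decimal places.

β_Granby = 0.05344 / 0.02519 = 2.1215
β_Harlan = 0.05719 / 0.02519 = 2.2703
β_Bellamy = 0.02170 / 0.02519 = 0.8615
β_Ashcombe = 0.01795 / 0.02519 = 0.7126
β_Ingram = 0.05570 / 0.02519 = 2.2112
β_P = Σ w_i β_i = 0.14×2.1215 + 0.11×2.2703 + 0.11×0.8615 + 0.55×0.7126 + 0.09×2.2112 = 1.2324

1.232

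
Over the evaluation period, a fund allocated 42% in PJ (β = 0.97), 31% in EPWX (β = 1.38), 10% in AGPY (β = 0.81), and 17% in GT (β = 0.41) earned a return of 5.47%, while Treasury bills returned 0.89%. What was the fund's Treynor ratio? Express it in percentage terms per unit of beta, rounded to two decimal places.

β_P = 0.42×0.97 + 0.31×1.38 + 0.10×0.81 + 0.17×0.41 = 0.9859
Treynor = (R_P − R_f) / β_P = (5.47% − 0.89%) / 0.9859 = 4.58% / 0.9859 = 4.65%

4.65%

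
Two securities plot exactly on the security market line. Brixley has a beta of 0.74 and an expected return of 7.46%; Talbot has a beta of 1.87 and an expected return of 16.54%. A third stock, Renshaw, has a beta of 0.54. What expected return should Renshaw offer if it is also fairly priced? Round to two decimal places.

MRP (SML slope) = (16.54% − 7.46%) / (1.87 − 0.74) = 9.08% / 1.13 = 8.0354%
R_f (intercept) = 7.46% − 0.74 × 8.0354% = 1.5138%
E(R_Renshaw) = R_f + β × MRP = 1.5138% + 0.54 × 8.0354% = 5.85%

5.85%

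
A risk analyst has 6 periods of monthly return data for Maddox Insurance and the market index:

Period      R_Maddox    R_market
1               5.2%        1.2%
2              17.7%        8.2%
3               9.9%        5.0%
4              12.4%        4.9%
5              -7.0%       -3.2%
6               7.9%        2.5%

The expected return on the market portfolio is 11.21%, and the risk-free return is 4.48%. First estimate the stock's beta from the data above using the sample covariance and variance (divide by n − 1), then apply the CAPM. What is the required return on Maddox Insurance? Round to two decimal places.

18.63%

Mean R_i = (5.2 + 17.7 + 9.9 + 12.4 − 7.0 + 7.9) / 6 = 7.6833%
Mean R_m = (1.2 + 8.2 + 5.0 + 4.9 − 3.2 + 2.5) / 6 = 3.1000%
Σ(R_i − R̄_i)(R_m − R̄_m) = 160.8800  ⇒  Cov = 160.8800 / 5 = 32.1760
Σ(R_m − R̄_m)² = 76.5200  ⇒  Var(R_m) = 76.5200 / 5 = 15.3040
β = Cov / Var(R_m) = 32.1760 / 15.3040 = 2.1025
MRP = 11.21% − 4.48% = 6.73%
E(R) = R_f + β × MRP = 4.48% + 2.1025 × 6.73% = 18.63%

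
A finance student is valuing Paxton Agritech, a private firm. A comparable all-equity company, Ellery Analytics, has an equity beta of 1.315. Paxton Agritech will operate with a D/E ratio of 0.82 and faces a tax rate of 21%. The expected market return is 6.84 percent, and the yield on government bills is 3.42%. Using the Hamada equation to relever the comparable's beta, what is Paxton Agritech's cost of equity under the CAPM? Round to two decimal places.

β_L = β_U × [1 + (1 − t)(D/E)] = 1.315 × [1 + (1 − 0.21) × 0.82]
    = 1.315 × [1 + 0.79 × 0.82] = 1.315 × 1.6478 = 2.1669
MRP = 6.84% − 3.42% = 3.42%
E(R) = R_f + β_L × MRP = 3.42% + 2.1669 × 3.42% = 10.83%

10.83%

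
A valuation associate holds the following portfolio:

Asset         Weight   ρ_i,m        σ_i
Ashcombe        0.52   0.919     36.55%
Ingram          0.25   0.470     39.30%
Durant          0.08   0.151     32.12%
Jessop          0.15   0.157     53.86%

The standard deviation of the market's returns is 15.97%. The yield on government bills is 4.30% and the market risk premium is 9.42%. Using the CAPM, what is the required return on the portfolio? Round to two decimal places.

18.30%

β_Ashcombe = 0.919 × 36.55% / 15.97% = 2.1033
β_Ingram = 0.470 × 39.30% / 15.97% = 1.1566
β_Durant = 0.151 × 32.12% / 15.97% = 0.3037
β_Jessop = 0.157 × 53.86% / 15.97% = 0.5295
β_P = Σ w_i β_i = 0.52×2.1033 + 0.25×1.1566 + 0.08×0.3037 + 0.15×0.5295 = 1.4866
E(R_P) = R_f + β_P × MRP = 4.30% + 1.4866 × 9.42% = 18.30%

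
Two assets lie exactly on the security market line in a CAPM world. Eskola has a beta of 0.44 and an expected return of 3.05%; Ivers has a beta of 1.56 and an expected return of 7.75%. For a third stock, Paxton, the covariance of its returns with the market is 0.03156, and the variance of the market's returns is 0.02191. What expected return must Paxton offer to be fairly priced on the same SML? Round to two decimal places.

MRP = (7.75% − 3.05%) / (1.56 − 0.44) = 4.1964%
R_f = 3.05% − 0.44 × 4.1964% = 1.2036%
β_Paxton = Cov / Var(R_m) = 0.03156 / 0.02191 = 1.4404
E(R_Paxton) = R_f + β × MRP = 1.2036% + 1.4404 × 4.1964% = 7.25%

7.25%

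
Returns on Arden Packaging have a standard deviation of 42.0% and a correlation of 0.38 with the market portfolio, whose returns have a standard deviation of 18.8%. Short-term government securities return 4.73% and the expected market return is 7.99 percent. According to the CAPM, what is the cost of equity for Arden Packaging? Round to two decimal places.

β = ρ × σ_i / σ_m = 0.38 × 42.0% / 18.8% = 0.8489
MRP = 7.99% − 4.73% = 3.26%
E(R) = 4.73% + 0.8489 × 3.26% = 7.50%

7.50%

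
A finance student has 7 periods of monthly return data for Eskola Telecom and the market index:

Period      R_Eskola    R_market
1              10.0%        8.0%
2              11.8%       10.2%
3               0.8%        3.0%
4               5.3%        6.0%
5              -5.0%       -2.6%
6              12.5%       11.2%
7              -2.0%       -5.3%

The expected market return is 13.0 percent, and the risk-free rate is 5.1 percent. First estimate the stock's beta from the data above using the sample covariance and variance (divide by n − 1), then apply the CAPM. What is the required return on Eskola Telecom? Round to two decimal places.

13.40%

Mean R_i = (10.0 + 11.8 + 0.8 + 5.3 − 5.0 + 12.5 − 2.0) / 7 = 4.7714%
Mean R_m = (8.0 + 10.2 + 3.0 + 6.0 − 2.6 + 11.2 − 5.3) / 7 = 4.3571%
Σ(R_i − R̄_i)(R_m − R̄_m) = 252.6314  ⇒  Cov = 252.6314 / 6 = 42.1052
Σ(R_m − R̄_m)² = 240.4371  ⇒  Var(R_m) = 240.4371 / 6 = 40.0729
β = Cov / Var(R_m) = 42.1052 / 40.0729 = 1.0507
MRP = 13.0% − 5.1% = 7.90%
E(R) = R_f + β × MRP = 5.1% + 1.0507 × 7.9% = 13.40%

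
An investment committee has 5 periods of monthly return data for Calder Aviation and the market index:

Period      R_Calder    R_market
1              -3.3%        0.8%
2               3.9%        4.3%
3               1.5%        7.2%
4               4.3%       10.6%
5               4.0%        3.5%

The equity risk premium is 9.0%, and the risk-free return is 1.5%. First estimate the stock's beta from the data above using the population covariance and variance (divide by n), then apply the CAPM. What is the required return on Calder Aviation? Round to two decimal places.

6.24%

Mean R_i = (-3.3 + 3.9 + 1.5 + 4.3 + 4.0) / 5 = 2.0800%
Mean R_m = (0.8 + 4.3 + 7.2 + 10.6 + 3.5) / 5 = 5.2800%
Σ(R_i − R̄_i)(R_m − R̄_m) = 29.5980  ⇒  Cov = 29.5980 / 5 = 5.9196
Σ(R_m − R̄_m)² = 56.1880  ⇒  Var(R_m) = 56.1880 / 5 = 11.2376
β = Cov / Var(R_m) = 5.9196 / 11.2376 = 0.5268
E(R) = R_f + β × MRP = 1.5% + 0.5268 × 9.0% = 6.24%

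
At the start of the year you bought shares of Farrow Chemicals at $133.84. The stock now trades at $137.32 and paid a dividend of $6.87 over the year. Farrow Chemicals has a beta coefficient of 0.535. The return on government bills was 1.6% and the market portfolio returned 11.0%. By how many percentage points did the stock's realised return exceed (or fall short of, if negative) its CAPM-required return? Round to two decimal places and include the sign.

+1.10%

Realised HPR = (P1 + D1 − P0) / P0 = (137.32 + 6.87 − 133.84) / 133.84 = 10.35 / 133.84 = 7.7331%
MRP = 11.0% − 1.6% = 9.40%
CAPM required = R_f + β·MRP = 1.6% + 0.535 × 9.4% = 6.6290%
α = realised − required = 7.7331% − 6.6290% = +1.10%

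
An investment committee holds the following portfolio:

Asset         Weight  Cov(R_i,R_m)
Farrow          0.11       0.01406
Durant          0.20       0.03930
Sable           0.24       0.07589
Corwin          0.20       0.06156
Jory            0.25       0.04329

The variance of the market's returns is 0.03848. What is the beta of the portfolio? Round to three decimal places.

β_Farrow = 0.01406 / 0.03848 = 0.3654
β_Durant = 0.03930 / 0.03848 = 1.0213
β_Sable = 0.07589 / 0.03848 = 1.9722
β_Corwin = 0.06156 / 0.03848 = 1.5998
β_Jory = 0.04329 / 0.03848 = 1.1250
β_P = Σ w_i β_i = 0.11×0.3654 + 0.20×1.0213 + 0.24×1.9722 + 0.20×1.5998 + 0.25×1.1250 = 1.3190

1.319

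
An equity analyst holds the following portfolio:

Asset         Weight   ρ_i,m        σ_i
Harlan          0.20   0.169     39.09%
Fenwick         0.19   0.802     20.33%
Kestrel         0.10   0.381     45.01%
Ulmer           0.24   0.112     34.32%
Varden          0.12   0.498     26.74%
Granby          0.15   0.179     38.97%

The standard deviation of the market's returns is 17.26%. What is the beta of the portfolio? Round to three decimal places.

β_Harlan = 0.169 × 39.09% / 17.26% = 0.3827
β_Fenwick = 0.802 × 20.33% / 17.26% = 0.9447
β_Kestrel = 0.381 × 45.01% / 17.26% = 0.9936
β_Ulmer = 0.112 × 34.32% / 17.26% = 0.2227
β_Varden = 0.498 × 26.74% / 17.26% = 0.7715
β_Granby = 0.179 × 38.97% / 17.26% = 0.4042
β_P = Σ w_i β_i = 0.20×0.3827 + 0.19×0.9447 + 0.10×0.9936 + 0.24×0.2227 + 0.12×0.7715 + 0.15×0.4042 = 0.5621

0.562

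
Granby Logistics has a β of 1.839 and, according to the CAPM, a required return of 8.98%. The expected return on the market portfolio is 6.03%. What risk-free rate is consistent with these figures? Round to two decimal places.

2.51%

E(R) = R_f + β(E(R_m) − R_f) = R_f(1 − β) + β·E(R_m)
8.98% = R_f × (1 − 1.839) + 1.839 × 6.03%
8.98% = R_f × -0.839 + 11.08917%
R_f = (8.98% − 11.08917%) / -0.839 = 2.51%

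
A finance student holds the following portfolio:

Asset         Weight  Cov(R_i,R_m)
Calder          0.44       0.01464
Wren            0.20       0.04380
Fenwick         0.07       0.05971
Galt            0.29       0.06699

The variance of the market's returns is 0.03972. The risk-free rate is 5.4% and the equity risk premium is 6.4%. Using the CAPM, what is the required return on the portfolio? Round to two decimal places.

β_Calder = 0.01464 / 0.03972 = 0.3686
β_Wren = 0.04380 / 0.03972 = 1.1027
β_Fenwick = 0.05971 / 0.03972 = 1.5033
β_Galt = 0.06699 / 0.03972 = 1.6866
β_P = Σ w_i β_i = 0.44×0.3686 + 0.20×1.1027 + 0.07×1.5033 + 0.29×1.6866 = 0.9771
E(R_P) = R_f + β_P × MRP = 5.4% + 0.9771 × 6.4% = 11.65%

11.65%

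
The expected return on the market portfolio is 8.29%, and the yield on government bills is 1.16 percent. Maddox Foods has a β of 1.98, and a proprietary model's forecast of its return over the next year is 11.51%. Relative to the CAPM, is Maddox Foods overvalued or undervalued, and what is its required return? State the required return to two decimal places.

MRP = 8.29% − 1.16% = 7.13%
Required return = R_f + β·MRP = 1.16% + 1.98 × 7.13% = 15.28%
Forecast 11.51% < required 15.28% → the stock plots below the SML → overvalued.

Overvalued; required return 15.28%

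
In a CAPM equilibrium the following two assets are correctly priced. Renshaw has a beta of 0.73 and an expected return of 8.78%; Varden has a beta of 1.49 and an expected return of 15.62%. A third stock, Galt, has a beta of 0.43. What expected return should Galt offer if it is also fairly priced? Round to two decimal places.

6.08%

MRP (SML slope) = (15.62% − 8.78%) / (1.49 − 0.73) = 6.84% / 0.76 = 9.0000%
R_f (intercept) = 8.78% − 0.73 × 9.0000% = 2.2100%
E(R_Galt) = R_f + β × MRP = 2.2100% + 0.43 × 9.0000% = 6.08%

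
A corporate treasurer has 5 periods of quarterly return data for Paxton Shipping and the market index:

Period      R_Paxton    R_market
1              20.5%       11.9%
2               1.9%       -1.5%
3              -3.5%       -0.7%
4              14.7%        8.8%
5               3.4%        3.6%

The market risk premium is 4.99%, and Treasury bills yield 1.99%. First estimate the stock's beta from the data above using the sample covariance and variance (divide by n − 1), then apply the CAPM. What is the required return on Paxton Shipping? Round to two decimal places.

10.06%

Mean R_i = (20.5 + 1.9 − 3.5 + 14.7 + 3.4) / 5 = 7.4000%
Mean R_m = (11.9 − 1.5 − 0.7 + 8.8 + 3.6) / 5 = 4.4200%
Σ(R_i − R̄_i)(R_m − R̄_m) = 221.6100  ⇒  Cov = 221.6100 / 4 = 55.4025
Σ(R_m − R̄_m)² = 137.0680  ⇒  Var(R_m) = 137.0680 / 4 = 34.2670
β = Cov / Var(R_m) = 55.4025 / 34.2670 = 1.6168
E(R) = R_f + β × MRP = 1.99% + 1.6168 × 4.99% = 10.06%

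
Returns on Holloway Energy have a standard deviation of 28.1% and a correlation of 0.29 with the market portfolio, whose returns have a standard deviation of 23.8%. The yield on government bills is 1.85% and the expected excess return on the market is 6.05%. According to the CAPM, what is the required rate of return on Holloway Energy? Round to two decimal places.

β = ρ × σ_i / σ_m = 0.29 × 28.1% / 23.8% = 0.3424
E(R) = 1.85% + 0.3424 × 6.05% = 3.92%

3.92%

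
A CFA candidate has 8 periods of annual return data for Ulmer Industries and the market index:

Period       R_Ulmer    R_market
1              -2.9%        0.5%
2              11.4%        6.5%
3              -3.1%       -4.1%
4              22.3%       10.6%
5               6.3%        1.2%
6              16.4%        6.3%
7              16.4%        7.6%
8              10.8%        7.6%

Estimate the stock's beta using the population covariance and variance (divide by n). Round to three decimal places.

1.752

Mean R_i = (-2.9 + 11.4 − 3.1 + 22.3 + 6.3 + 16.4 + 16.4 + 10.8) / 8 = 9.7000%
Mean R_m = (0.5 + 6.5 − 4.1 + 10.6 + 1.2 + 6.3 + 7.6 + 7.6) / 8 = 4.5250%
Σ(R_i − R̄_i)(R_m − R̄_m) = 288.2000  ⇒  Cov = 288.2000 / 8 = 36.0250
Σ(R_m − R̄_m)² = 164.5150  ⇒  Var(R_m) = 164.5150 / 8 = 20.5644
β = Cov / Var(R_m) = 36.0250 / 20.5644 = 1.7518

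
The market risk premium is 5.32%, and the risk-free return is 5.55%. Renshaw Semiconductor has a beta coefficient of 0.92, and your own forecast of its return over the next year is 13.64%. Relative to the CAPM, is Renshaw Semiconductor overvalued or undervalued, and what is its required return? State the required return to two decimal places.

Required return = R_f + β·MRP = 5.55% + 0.92 × 5.32% = 10.44%
Forecast 13.64% > required 10.44% → the stock plots above the SML → undervalued.

Undervalued; required return 10.44%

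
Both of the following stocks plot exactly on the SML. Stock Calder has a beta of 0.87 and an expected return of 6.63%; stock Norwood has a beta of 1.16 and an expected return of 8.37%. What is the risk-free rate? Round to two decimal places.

1.41%

Both satisfy E(R) = R_f + β·MRP, so the slope of the SML is
MRP = (8.37% − 6.63%) / (1.16 − 0.87) = 1.74% / 0.29 = 6.0000%
R_f = E(R_Calder) − β_Calder·MRP = 6.63% − 0.87 × 6.0000% = 1.4100%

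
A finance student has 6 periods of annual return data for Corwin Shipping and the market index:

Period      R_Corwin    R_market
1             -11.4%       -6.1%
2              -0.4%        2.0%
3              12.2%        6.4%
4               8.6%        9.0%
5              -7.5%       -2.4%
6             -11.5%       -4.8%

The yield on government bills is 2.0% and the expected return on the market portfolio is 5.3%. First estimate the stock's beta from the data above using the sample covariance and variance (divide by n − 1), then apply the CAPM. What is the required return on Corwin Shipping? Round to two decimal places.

Mean R_i = (-11.4 − 0.4 + 12.2 + 8.6 − 7.5 − 11.5) / 6 = -1.6667%
Mean R_m = (-6.1 + 2.0 + 6.4 + 9.0 − 2.4 − 4.8) / 6 = 0.6833%
Σ(R_i − R̄_i)(R_m − R̄_m) = 304.2533  ⇒  Cov = 304.2533 / 5 = 60.8507
Σ(R_m − R̄_m)² = 189.1683  ⇒  Var(R_m) = 189.1683 / 5 = 37.8337
β = Cov / Var(R_m) = 60.8507 / 37.8337 = 1.6084
MRP = 5.3% − 2.0% = 3.30%
E(R) = R_f + β × MRP = 2.0% + 1.6084 × 3.3% = 7.31%

7.31%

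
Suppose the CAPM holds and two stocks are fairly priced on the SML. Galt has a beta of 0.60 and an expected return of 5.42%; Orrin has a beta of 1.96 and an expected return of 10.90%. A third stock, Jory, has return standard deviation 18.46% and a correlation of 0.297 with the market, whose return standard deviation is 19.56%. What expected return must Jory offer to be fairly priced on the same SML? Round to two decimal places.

MRP = (10.90% − 5.42%) / (1.96 − 0.60) = 4.0294%
R_f = 5.42% − 0.60 × 4.0294% = 3.0024%
β_Jory = ρ·σ_i/σ_m = 0.297 × 18.46 / 19.56 = 0.2803
E(R_Jory) = R_f + β × MRP = 3.0024% + 0.2803 × 4.0294% = 4.13%

4.13%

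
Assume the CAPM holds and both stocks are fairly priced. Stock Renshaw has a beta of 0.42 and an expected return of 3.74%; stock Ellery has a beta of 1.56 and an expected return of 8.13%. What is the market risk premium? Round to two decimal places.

Both satisfy E(R) = R_f + β·MRP, so the slope of the SML is
MRP = (8.13% − 3.74%) / (1.56 − 0.42) = 4.39% / 1.14 = 3.8509%

3.85%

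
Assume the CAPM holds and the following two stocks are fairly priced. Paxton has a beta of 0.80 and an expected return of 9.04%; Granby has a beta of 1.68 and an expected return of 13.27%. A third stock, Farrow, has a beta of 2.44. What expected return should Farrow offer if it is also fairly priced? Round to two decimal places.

MRP (SML slope) = (13.27% − 9.04%) / (1.68 − 0.80) = 4.23% / 0.88 = 4.8068%
R_f (intercept) = 9.04% − 0.80 × 4.8068% = 5.1946%
E(R_Farrow) = R_f + β × MRP = 5.1946% + 2.44 × 4.8068% = 16.92%

16.92%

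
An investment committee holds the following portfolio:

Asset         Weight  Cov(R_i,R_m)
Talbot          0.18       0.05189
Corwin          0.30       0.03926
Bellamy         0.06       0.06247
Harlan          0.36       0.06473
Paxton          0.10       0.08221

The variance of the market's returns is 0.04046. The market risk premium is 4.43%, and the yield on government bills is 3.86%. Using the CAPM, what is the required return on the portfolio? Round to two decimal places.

10.03%

β_Talbot = 0.05189 / 0.04046 = 1.2825
β_Corwin = 0.03926 / 0.04046 = 0.9703
β_Bellamy = 0.06247 / 0.04046 = 1.5440
β_Harlan = 0.06473 / 0.04046 = 1.5999
β_Paxton = 0.08221 / 0.04046 = 2.0319
β_P = Σ w_i β_i = 0.18×1.2825 + 0.30×0.9703 + 0.06×1.5440 + 0.36×1.5999 + 0.10×2.0319 = 1.3937
E(R_P) = R_f + β_P × MRP = 3.86% + 1.3937 × 4.43% = 10.03%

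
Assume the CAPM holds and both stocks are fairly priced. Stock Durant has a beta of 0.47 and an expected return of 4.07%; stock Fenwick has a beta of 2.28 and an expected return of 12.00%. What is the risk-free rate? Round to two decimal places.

Both satisfy E(R) = R_f + β·MRP, so the slope of the SML is
MRP = (12.00% − 4.07%) / (2.28 − 0.47) = 7.93% / 1.81 = 4.3812%
R_f = E(R_Durant) − β_Durant·MRP = 4.07% − 0.47 × 4.3812% = 2.0108%

2.01%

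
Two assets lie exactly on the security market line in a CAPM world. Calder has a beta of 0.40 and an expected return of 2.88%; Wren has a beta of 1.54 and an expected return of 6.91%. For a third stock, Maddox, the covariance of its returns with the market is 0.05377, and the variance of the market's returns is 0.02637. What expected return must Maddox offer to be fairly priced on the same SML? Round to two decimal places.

8.67%

MRP = (6.91% − 2.88%) / (1.54 − 0.40) = 3.5351%
R_f = 2.88% − 0.40 × 3.5351% = 1.4660%
β_Maddox = Cov / Var(R_m) = 0.05377 / 0.02637 = 2.0391
E(R_Maddox) = R_f + β × MRP = 1.4660% + 2.0391 × 3.5351% = 8.67%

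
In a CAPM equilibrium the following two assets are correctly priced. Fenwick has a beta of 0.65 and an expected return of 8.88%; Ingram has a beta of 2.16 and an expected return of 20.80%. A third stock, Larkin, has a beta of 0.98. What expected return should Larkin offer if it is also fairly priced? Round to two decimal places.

11.49%

MRP (SML slope) = (20.80% − 8.88%) / (2.16 − 0.65) = 11.92% / 1.51 = 7.8940%
R_f (intercept) = 8.88% − 0.65 × 7.8940% = 3.7489%
E(R_Larkin) = R_f + β × MRP = 3.7489% + 0.98 × 7.8940% = 11.49%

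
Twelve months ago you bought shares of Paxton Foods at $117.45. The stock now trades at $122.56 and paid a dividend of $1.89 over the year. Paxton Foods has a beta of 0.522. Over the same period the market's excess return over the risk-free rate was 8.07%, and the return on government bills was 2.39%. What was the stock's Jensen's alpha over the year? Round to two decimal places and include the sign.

-0.64%

Realised HPR = (P1 + D1 − P0) / P0 = (122.56 + 1.89 − 117.45) / 117.45 = 7.00 / 117.45 = 5.9600%
CAPM required = R_f + β·MRP = 2.39% + 0.522 × 8.07% = 6.60254%
α = realised − required = 5.9600% − 6.60254% = -0.64%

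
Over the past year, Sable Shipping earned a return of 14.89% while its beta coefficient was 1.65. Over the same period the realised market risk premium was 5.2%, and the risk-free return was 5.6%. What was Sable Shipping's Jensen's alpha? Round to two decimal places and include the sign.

+0.71%

CAPM benchmark = R_f + β(R_m − R_f) = 5.6% + 1.65 × 5.2% = 14.1800%
α = actual − benchmark = 14.89% − 14.1800% = +0.71%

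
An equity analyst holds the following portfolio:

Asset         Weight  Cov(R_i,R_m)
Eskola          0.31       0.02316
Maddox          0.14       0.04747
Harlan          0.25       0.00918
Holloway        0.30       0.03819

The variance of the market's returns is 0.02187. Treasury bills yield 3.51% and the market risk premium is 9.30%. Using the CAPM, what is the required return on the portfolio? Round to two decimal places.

β_Eskola = 0.02316 / 0.02187 = 1.0590
β_Maddox = 0.04747 / 0.02187 = 2.1706
β_Harlan = 0.00918 / 0.02187 = 0.4198
β_Holloway = 0.03819 / 0.02187 = 1.7462
β_P = Σ w_i β_i = 0.31×1.0590 + 0.14×2.1706 + 0.25×0.4198 + 0.30×1.7462 = 1.2610
E(R_P) = R_f + β_P × MRP = 3.51% + 1.2610 × 9.30% = 15.24%

15.24%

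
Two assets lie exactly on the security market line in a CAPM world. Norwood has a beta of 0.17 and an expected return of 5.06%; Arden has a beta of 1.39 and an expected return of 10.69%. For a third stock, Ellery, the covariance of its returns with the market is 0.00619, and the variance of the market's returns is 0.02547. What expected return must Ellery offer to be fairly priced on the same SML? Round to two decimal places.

5.40%

MRP = (10.69% − 5.06%) / (1.39 − 0.17) = 4.6148%
R_f = 5.06% − 0.17 × 4.6148% = 4.2755%
β_Ellery = Cov / Var(R_m) = 0.00619 / 0.02547 = 0.2430
E(R_Ellery) = R_f + β × MRP = 4.2755% + 0.2430 × 4.6148% = 5.40%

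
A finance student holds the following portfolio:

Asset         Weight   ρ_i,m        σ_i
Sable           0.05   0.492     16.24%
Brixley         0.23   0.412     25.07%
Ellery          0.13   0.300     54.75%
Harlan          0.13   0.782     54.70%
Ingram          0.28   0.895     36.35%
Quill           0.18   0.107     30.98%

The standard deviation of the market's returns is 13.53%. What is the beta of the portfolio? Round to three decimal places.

β_Sable = 0.492 × 16.24% / 13.53% = 0.5905
β_Brixley = 0.412 × 25.07% / 13.53% = 0.7634
β_Ellery = 0.300 × 54.75% / 13.53% = 1.2140
β_Harlan = 0.782 × 54.70% / 13.53% = 3.1615
β_Ingram = 0.895 × 36.35% / 13.53% = 2.4045
β_Quill = 0.107 × 30.98% / 13.53% = 0.2450
β_P = Σ w_i β_i = 0.05×0.5905 + 0.23×0.7634 + 0.13×1.2140 + 0.13×3.1615 + 0.28×2.4045 + 0.18×0.2450 = 1.4913

1.491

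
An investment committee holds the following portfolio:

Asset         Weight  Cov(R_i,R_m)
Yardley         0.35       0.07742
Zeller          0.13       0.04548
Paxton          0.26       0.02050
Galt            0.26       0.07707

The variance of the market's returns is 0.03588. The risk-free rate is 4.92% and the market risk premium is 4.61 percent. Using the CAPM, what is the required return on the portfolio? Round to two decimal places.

12.42%

β_Yardley = 0.07742 / 0.03588 = 2.1577
β_Zeller = 0.04548 / 0.03588 = 1.2676
β_Paxton = 0.02050 / 0.03588 = 0.5713
β_Galt = 0.07707 / 0.03588 = 2.1480
β_P = Σ w_i β_i = 0.35×2.1577 + 0.13×1.2676 + 0.26×0.5713 + 0.26×2.1480 = 1.6270
E(R_P) = R_f + β_P × MRP = 4.92% + 1.6270 × 4.61% = 12.42%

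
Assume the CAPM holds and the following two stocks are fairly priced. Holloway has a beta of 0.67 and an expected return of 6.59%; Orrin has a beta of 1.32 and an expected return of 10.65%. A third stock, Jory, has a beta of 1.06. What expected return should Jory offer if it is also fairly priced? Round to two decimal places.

MRP (SML slope) = (10.65% − 6.59%) / (1.32 − 0.67) = 4.06% / 0.65 = 6.2462%
R_f (intercept) = 6.59% − 0.67 × 6.2462% = 2.4050%
E(R_Jory) = R_f + β × MRP = 2.4050% + 1.06 × 6.2462% = 9.03%

9.03%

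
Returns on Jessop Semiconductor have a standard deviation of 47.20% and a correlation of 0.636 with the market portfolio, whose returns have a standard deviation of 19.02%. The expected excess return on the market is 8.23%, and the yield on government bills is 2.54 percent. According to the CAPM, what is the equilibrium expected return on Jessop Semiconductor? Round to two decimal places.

β = ρ × σ_i / σ_m = 0.636 × 47.20% / 19.02% = 1.5783
E(R) = 2.54% + 1.5783 × 8.23% = 15.53%

15.53%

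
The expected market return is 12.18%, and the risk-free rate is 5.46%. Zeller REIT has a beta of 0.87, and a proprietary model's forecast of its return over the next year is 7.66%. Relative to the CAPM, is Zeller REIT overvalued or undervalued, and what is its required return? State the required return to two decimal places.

Overvalued; required return 11.31%

MRP = 12.18% − 5.46% = 6.72%
Required return = R_f + β·MRP = 5.46% + 0.87 × 6.72% = 11.31%
Forecast 7.66% < required 11.31% → the stock plots below the SML → overvalued.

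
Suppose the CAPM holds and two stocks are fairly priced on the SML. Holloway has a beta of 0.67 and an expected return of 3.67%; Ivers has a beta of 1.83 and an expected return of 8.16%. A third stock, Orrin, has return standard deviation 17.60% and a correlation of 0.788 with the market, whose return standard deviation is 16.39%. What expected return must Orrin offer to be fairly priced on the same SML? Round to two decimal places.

4.35%

MRP = (8.16% − 3.67%) / (1.83 − 0.67) = 3.8707%
R_f = 3.67% − 0.67 × 3.8707% = 1.0766%
β_Orrin = ρ·σ_i/σ_m = 0.788 × 17.60 / 16.39 = 0.8462
E(R_Orrin) = R_f + β × MRP = 1.0766% + 0.8462 × 3.8707% = 4.35%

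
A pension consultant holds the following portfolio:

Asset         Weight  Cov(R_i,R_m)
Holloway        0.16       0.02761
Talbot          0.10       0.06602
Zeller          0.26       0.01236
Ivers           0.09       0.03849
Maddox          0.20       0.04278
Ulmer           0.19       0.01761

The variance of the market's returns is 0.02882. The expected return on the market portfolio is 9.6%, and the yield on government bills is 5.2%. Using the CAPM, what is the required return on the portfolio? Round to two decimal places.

9.72%

β_Holloway = 0.02761 / 0.02882 = 0.9580
β_Talbot = 0.06602 / 0.02882 = 2.2908
β_Zeller = 0.01236 / 0.02882 = 0.4289
β_Ivers = 0.03849 / 0.02882 = 1.3355
β_Maddox = 0.04278 / 0.02882 = 1.4844
β_Ulmer = 0.01761 / 0.02882 = 0.6110
β_P = Σ w_i β_i = 0.16×0.9580 + 0.10×2.2908 + 0.26×0.4289 + 0.09×1.3355 + 0.20×1.4844 + 0.19×0.6110 = 1.0270
MRP = 9.6% − 5.2% = 4.40%
E(R_P) = R_f + β_P × MRP = 5.2% + 1.0270 × 4.4% = 9.72%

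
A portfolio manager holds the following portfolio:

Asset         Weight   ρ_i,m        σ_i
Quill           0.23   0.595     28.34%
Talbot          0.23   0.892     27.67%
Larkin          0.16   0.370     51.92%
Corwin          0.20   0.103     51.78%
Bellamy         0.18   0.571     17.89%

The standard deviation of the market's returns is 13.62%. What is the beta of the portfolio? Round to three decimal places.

1.141

β_Quill = 0.595 × 28.34% / 13.62% = 1.2381
β_Talbot = 0.892 × 27.67% / 13.62% = 1.8122
β_Larkin = 0.370 × 51.92% / 13.62% = 1.4105
β_Corwin = 0.103 × 51.78% / 13.62% = 0.3916
β_Bellamy = 0.571 × 17.89% / 13.62% = 0.7500
β_P = Σ w_i β_i = 0.23×1.2381 + 0.23×1.8122 + 0.16×1.4105 + 0.20×0.3916 + 0.18×0.7500 = 1.1406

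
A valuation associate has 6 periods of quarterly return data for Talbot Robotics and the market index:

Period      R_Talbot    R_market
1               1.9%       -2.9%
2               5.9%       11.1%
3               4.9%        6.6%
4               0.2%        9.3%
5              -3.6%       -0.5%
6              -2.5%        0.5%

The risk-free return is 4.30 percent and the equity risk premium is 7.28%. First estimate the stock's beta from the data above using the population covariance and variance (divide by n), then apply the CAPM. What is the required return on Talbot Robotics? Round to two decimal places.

Mean R_i = (1.9 + 5.9 + 4.9 + 0.2 − 3.6 − 2.5) / 6 = 1.1333%
Mean R_m = (-2.9 + 11.1 + 6.6 + 9.3 − 0.5 + 0.5) / 6 = 4.0167%
Σ(R_i − R̄_i)(R_m − R̄_m) = 67.4167  ⇒  Cov = 67.4167 / 6 = 11.2361
Σ(R_m − R̄_m)² = 165.3683  ⇒  Var(R_m) = 165.3683 / 6 = 27.5614
β = Cov / Var(R_m) = 11.2361 / 27.5614 = 0.4077
E(R) = R_f + β × MRP = 4.30% + 0.4077 × 7.28% = 7.27%

7.27%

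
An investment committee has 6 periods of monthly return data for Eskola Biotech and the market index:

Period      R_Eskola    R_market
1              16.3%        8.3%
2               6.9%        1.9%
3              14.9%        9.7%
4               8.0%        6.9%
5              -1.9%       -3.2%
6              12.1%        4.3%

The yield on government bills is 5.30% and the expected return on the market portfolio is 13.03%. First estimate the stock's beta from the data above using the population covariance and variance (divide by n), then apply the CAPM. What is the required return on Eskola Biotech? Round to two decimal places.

15.16%

Mean R_i = (16.3 + 6.9 + 14.9 + 8.0 − 1.9 + 12.1) / 6 = 9.3833%
Mean R_m = (8.3 + 1.9 + 9.7 + 6.9 − 3.2 + 4.3) / 6 = 4.6500%
Σ(R_i − R̄_i)(R_m − R̄_m) = 144.4450  ⇒  Cov = 144.4450 / 6 = 24.0742
Σ(R_m − R̄_m)² = 113.1950  ⇒  Var(R_m) = 113.1950 / 6 = 18.8658
β = Cov / Var(R_m) = 24.0742 / 18.8658 = 1.2761
MRP = 13.03% − 5.30% = 7.73%
E(R) = R_f + β × MRP = 5.30% + 1.2761 × 7.73% = 15.16%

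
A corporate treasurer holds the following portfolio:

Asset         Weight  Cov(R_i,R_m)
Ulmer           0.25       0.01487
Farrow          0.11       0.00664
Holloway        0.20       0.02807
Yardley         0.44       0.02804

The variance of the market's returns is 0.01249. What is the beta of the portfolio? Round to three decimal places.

1.793

β_Ulmer = 0.01487 / 0.01249 = 1.1906
β_Farrow = 0.00664 / 0.01249 = 0.5316
β_Holloway = 0.02807 / 0.01249 = 2.2474
β_Yardley = 0.02804 / 0.01249 = 2.2450
β_P = Σ w_i β_i = 0.25×1.1906 + 0.11×0.5316 + 0.20×2.2474 + 0.44×2.2450 = 1.7934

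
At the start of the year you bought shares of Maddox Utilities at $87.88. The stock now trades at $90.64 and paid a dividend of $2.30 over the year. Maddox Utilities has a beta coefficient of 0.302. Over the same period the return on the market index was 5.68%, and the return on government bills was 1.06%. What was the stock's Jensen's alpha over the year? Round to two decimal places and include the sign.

Realised HPR = (P1 + D1 − P0) / P0 = (90.64 + 2.30 − 87.88) / 87.88 = 5.06 / 87.88 = 5.7579%
MRP = 5.68% − 1.06% = 4.62%
CAPM required = R_f + β·MRP = 1.06% + 0.302 × 4.62% = 2.45524%
α = realised − required = 5.7579% − 2.45524% = +3.30%

+3.30%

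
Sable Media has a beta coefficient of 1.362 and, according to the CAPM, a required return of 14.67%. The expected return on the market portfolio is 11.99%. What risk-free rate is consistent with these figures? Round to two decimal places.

4.59%

E(R) = R_f + β(E(R_m) − R_f) = R_f(1 − β) + β·E(R_m)
14.67% = R_f × (1 − 1.362) + 1.362 × 11.99%
14.67% = R_f × -0.362 + 16.33038%
R_f = (14.67% − 16.33038%) / -0.362 = 4.59%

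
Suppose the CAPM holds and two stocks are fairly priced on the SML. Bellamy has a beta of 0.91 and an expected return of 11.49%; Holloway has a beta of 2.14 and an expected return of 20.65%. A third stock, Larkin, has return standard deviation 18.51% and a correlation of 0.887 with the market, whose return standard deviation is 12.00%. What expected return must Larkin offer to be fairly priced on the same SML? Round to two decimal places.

MRP = (20.65% − 11.49%) / (2.14 − 0.91) = 7.4472%
R_f = 11.49% − 0.91 × 7.4472% = 4.7130%
β_Larkin = ρ·σ_i/σ_m = 0.887 × 18.51 / 12.00 = 1.3682
E(R_Larkin) = R_f + β × MRP = 4.7130% + 1.3682 × 7.4472% = 14.90%

14.90%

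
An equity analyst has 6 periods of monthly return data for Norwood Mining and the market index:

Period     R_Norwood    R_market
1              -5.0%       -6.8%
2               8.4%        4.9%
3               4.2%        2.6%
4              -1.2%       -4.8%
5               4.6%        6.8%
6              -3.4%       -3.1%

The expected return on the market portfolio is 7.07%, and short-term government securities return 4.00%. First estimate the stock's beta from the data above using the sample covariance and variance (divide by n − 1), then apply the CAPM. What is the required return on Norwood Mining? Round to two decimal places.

Mean R_i = (-5.0 + 8.4 + 4.2 − 1.2 + 4.6 − 3.4) / 6 = 1.2667%
Mean R_m = (-6.8 + 4.9 + 2.6 − 4.8 + 6.8 − 3.1) / 6 = -0.0667%
Σ(R_i − R̄_i)(R_m − R̄_m) = 134.1667  ⇒  Cov = 134.1667 / 5 = 26.8333
Σ(R_m − R̄_m)² = 155.8733  ⇒  Var(R_m) = 155.8733 / 5 = 31.1747
β = Cov / Var(R_m) = 26.8333 / 31.1747 = 0.8607
MRP = 7.07% − 4.00% = 3.07%
E(R) = R_f + β × MRP = 4.00% + 0.8607 × 3.07% = 6.64%

6.64%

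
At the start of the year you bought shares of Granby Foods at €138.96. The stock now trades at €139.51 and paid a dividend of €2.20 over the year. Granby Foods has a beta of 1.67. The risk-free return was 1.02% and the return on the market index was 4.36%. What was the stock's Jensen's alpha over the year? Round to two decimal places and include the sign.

-4.62%

Realised HPR = (P1 + D1 − P0) / P0 = (139.51 + 2.20 − 138.96) / 138.96 = 2.75 / 138.96 = 1.9790%
MRP = 4.36% − 1.02% = 3.34%
CAPM required = R_f + β·MRP = 1.02% + 1.67 × 3.34% = 6.5978%
α = realised − required = 1.9790% − 6.5978% = -4.62%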